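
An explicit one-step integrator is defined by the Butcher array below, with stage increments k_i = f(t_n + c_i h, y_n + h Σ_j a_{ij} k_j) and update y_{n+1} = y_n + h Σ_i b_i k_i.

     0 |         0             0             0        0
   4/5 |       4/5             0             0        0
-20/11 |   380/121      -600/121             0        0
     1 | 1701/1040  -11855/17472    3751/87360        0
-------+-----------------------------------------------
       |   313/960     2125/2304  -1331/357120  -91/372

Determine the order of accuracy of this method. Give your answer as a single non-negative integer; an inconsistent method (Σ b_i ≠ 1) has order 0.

4

b = (313/960, 2125/2304, -1331/357120, -91/372)
c = (0, 4/5, -20/11, 1)
Ac = (0, 0, -480/121, -113/182)
Σ b_i: 313/960·1 + 2125/2304·1 + (-1331/357120)·1 + (-91/372)·1 = 1 ✓
b·c: 2125/2304·4/5 + (-1331/357120)·(-20/11) + (-91/372)·1 = 1/2 ✓
b·c²: 2125/2304·16/25 + (-1331/357120)·400/121 + (-91/372)·1 = 1/3 ✓
b·Ac: (-1331/357120)·(-480/121) + (-91/372)·(-113/182) = 1/6 ✓
b·c³: 2125/2304·64/125 + (-1331/357120)·(-8000/1331) + (-91/372)·1 = 1/4 ✓
b·(c∘Ac): (-1331/357120)·9600/1331 + (-91/372)·(-113/182) = 1/8 ✓
b·Ac²: (-1331/357120)·(-384/121) + (-91/372)·(-19/65) = 1/12 ✓
b·A²c: (-91/372)·(-31/182) = 1/24 ✓; 4 stages ⇒ order 4.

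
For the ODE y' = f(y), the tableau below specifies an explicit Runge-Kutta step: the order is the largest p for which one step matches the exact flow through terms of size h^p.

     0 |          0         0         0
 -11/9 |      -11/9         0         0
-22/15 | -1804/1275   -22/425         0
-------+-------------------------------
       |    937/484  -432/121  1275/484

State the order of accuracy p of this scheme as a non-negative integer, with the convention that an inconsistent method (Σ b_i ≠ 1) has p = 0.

b = (937/484, -432/121, 1275/484)
c = (0, -11/9, -22/15)
Ac = (0, 0, 242/3825)
Σ b_i: 937/484·1 + (-432/121)·1 + 1275/484·1 = 1 ✓
b·c: (-432/121)·(-11/9) + 1275/484·(-22/15) = 1/2 ✓
b·c²: (-432/121)·121/81 + 1275/484·484/225 = 1/3 ✓
b·Ac: 1275/484·242/3825 = 1/6 ✓; 3 stages ⇒ order 3.

3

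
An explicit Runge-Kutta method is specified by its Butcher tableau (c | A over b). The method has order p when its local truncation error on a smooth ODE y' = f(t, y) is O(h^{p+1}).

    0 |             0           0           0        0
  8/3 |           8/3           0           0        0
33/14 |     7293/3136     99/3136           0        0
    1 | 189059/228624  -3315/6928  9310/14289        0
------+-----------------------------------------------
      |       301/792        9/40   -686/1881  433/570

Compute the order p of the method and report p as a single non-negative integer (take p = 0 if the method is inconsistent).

b = (301/792, 9/40, -686/1881, 433/570)
c = (0, 8/3, 33/14, 1)
Ac = (0, 0, 33/392, 225/866)
Σ b_i: 301/792·1 + 9/40·1 + (-686/1881)·1 + 433/570·1 = 1 ✓
b·c: 9/40·8/3 + (-686/1881)·33/14 + 433/570·1 = 1/2 ✓
b·c²: 9/40·64/9 + (-686/1881)·1089/196 + 433/570·1 = 1/3 ✓
b·Ac: (-686/1881)·33/392 + 433/570·225/866 = 1/6 ✓
b·c³: 9/40·512/27 + (-686/1881)·35937/2744 + 433/570·1 = 1/4 ✓
b·(c∘Ac): (-686/1881)·1089/5488 + 433/570·225/866 = 1/8 ✓
b·Ac²: (-686/1881)·11/49 + 433/570·565/2598 = 1/12 ✓
b·A²c: 433/570·95/1732 = 1/24 ✓; 4 stages ⇒ order 4.

4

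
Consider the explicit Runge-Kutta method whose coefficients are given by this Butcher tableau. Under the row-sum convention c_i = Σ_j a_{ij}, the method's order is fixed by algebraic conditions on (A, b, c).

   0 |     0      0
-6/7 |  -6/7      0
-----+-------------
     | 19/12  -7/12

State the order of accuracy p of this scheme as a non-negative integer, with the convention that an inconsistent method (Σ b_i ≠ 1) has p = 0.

b = (19/12, -7/12)
c = (0, -6/7)
Σ b_i: 19/12·1 + (-7/12)·1 = 1 ✓
b·c: (-7/12)·(-6/7) = 1/2 ✓; 2 stages ⇒ order 2.

2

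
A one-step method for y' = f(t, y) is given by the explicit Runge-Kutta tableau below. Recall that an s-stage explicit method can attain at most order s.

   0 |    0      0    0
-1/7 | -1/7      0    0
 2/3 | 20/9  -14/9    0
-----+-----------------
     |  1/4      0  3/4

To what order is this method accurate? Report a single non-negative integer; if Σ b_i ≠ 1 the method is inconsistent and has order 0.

b = (1/4, 0, 3/4)
c = (0, -1/7, 2/3)
Ac = (0, 0, 2/9)
Σ b_i: 1/4·1 + 3/4·1 = 1 ✓
b·c: 3/4·2/3 = 1/2 ✓
b·c²: 3/4·4/9 = 1/3 ✓
b·Ac: 3/4·2/9 = 1/6 ✓; 3 stages ⇒ order 3.

3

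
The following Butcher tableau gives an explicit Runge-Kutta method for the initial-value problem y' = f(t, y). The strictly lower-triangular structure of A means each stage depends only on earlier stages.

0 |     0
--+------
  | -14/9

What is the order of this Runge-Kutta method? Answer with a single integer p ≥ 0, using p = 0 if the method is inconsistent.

0

b = (-14/9)
c = (0)
Σ b_i: (-14/9)·1 = -14/9 ≠ 1 ⇒ order 0.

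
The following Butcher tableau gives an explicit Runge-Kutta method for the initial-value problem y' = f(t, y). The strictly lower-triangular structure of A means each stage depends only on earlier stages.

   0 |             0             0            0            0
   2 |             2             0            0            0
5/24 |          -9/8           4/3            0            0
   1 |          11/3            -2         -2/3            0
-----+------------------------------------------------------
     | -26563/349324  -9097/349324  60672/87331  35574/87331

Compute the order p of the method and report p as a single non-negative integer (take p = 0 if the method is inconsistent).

b = (-26563/349324, -9097/349324, 60672/87331, 35574/87331)
c = (0, 2, 5/24, 1)
Ac = (0, 0, 8/3, -149/36)
Σ b_i: (-26563/349324)·1 + (-9097/349324)·1 + 60672/87331·1 + 35574/87331·1 = 1 ✓
b·c: (-9097/349324)·2 + 60672/87331·5/24 + 35574/87331·1 = 1/2 ✓
b·c²: (-9097/349324)·4 + 60672/87331·25/576 + 35574/87331·1 = 1/3 ✓
b·Ac: 60672/87331·8/3 + 35574/87331·(-149/36) = 1/6 ✓
b·c³: (-9097/349324)·8 + 60672/87331·125/13824 + 35574/87331·1 = 322715/1571958 ≠ 1/4 ⇒ order 3.
b·(c∘Ac): 60672/87331·5/9 + 35574/87331·(-149/36) = -681181/523986 ≠ 1/8
b·Ac²: 60672/87331·16/3 + 35574/87331·(-6937/864) = 5466623/12575664 ≠ 1/12
b·A²c: 35574/87331·(-16/9) = -189728/261993 ≠ 1/24

3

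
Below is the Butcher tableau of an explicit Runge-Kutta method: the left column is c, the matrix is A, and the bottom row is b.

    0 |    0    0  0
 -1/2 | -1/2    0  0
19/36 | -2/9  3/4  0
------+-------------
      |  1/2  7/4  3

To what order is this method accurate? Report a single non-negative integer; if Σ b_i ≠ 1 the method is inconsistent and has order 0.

b = (1/2, 7/4, 3)
c = (0, -1/2, 19/36)
Ac = (0, 0, -3/8)
Σ b_i: 1/2·1 + 7/4·1 + 3·1 = 21/4 ≠ 1 ⇒ order 0.

0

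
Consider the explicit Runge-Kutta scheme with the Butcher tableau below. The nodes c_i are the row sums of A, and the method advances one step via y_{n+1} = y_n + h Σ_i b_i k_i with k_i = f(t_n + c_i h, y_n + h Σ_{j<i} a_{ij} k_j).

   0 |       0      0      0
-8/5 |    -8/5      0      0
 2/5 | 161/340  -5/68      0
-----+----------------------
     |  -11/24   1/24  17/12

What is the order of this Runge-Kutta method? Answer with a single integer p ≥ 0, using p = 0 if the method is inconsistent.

b = (-11/24, 1/24, 17/12)
c = (0, -8/5, 2/5)
Ac = (0, 0, 2/17)
Σ b_i: (-11/24)·1 + 1/24·1 + 17/12·1 = 1 ✓
b·c: 1/24·(-8/5) + 17/12·2/5 = 1/2 ✓
b·c²: 1/24·64/25 + 17/12·4/25 = 1/3 ✓
b·Ac: 17/12·2/17 = 1/6 ✓; 3 stages ⇒ order 3.

3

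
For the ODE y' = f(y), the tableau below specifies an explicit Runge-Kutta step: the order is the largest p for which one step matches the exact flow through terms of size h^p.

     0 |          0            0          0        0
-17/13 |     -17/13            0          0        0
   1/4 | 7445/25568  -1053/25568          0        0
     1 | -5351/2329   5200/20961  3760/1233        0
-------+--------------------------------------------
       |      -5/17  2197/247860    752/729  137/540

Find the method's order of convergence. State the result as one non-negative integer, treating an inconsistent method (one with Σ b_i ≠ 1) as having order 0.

b = (-5/17, 2197/247860, 752/729, 137/540)
c = (0, -17/13, 1/4, 1)
Ac = (0, 0, 81/1504, 60/137)
Σ b_i: (-5/17)·1 + 2197/247860·1 + 752/729·1 + 137/540·1 = 1 ✓
b·c: 2197/247860·(-17/13) + 752/729·1/4 + 137/540·1 = 1/2 ✓
b·c²: 2197/247860·289/169 + 752/729·1/16 + 137/540·1 = 1/3 ✓
b·Ac: 752/729·81/1504 + 137/540·60/137 = 1/6 ✓
b·c³: 2197/247860·(-4913/2197) + 752/729·1/64 + 137/540·1 = 1/4 ✓
b·(c∘Ac): 752/729·81/6016 + 137/540·60/137 = 1/8 ✓
b·Ac²: 752/729·(-1377/19552) + 137/540·1095/1781 = 1/12 ✓
b·A²c: 137/540·45/274 = 1/24 ✓; 4 stages ⇒ order 4.

4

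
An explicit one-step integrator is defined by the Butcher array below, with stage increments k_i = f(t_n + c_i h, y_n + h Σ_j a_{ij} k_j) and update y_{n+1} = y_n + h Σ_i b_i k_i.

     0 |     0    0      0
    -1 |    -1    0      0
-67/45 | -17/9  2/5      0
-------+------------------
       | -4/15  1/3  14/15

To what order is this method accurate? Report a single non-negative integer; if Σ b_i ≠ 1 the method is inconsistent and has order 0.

b = (-4/15, 1/3, 14/15)
c = (0, -1, -67/45)
Ac = (0, 0, -2/5)
Σ b_i: (-4/15)·1 + 1/3·1 + 14/15·1 = 1 ✓
b·c: 1/3·(-1) + 14/15·(-67/45) = -1163/675 ≠ 1/2 ⇒ order 1.

1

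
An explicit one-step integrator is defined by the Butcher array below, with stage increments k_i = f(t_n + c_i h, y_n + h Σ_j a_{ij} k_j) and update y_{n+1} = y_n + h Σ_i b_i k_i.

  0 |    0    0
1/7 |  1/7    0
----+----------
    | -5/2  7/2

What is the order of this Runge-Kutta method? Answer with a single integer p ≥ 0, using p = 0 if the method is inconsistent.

b = (-5/2, 7/2)
c = (0, 1/7)
Σ b_i: (-5/2)·1 + 7/2·1 = 1 ✓
b·c: 7/2·1/7 = 1/2 ✓; 2 stages ⇒ order 2.

2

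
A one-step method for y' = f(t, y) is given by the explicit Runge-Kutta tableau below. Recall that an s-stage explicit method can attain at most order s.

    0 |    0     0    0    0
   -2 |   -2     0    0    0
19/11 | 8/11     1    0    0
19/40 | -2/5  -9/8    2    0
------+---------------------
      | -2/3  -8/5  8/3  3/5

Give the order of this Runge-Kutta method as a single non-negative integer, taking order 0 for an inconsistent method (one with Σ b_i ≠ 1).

1

b = (-2/3, -8/5, 8/3, 3/5)
c = (0, -2, 19/11, 19/40)
Ac = (0, 0, -2, 251/44)
Σ b_i: (-2/3)·1 + (-8/5)·1 + 8/3·1 + 3/5·1 = 1 ✓
b·c: (-8/5)·(-2) + 8/3·19/11 + 3/5·19/40 = 53401/6600 ≠ 1/2 ⇒ order 1.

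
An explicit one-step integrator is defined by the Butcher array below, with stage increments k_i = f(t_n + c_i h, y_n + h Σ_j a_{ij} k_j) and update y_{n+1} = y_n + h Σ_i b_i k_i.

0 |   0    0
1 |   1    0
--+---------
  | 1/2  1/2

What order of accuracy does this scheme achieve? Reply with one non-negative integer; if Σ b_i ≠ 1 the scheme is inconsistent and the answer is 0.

2

b = (1/2, 1/2)
c = (0, 1)
Σ b_i: 1/2·1 + 1/2·1 = 1 ✓
b·c: 1/2·1 = 1/2 ✓; 2 stages ⇒ order 2.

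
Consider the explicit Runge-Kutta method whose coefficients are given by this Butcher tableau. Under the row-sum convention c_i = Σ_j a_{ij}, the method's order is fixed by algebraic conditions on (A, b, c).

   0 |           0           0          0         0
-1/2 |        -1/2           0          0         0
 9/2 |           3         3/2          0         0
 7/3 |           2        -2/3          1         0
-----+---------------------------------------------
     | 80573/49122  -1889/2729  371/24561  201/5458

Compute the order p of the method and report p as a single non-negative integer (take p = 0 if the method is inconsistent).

b = (80573/49122, -1889/2729, 371/24561, 201/5458)
c = (0, -1/2, 9/2, 7/3)
Ac = (0, 0, -3/4, 29/6)
Σ b_i: 80573/49122·1 + (-1889/2729)·1 + 371/24561·1 + 201/5458·1 = 1 ✓
b·c: (-1889/2729)·(-1/2) + 371/24561·9/2 + 201/5458·7/3 = 1/2 ✓
b·c²: (-1889/2729)·1/4 + 371/24561·81/4 + 201/5458·49/9 = 1/3 ✓
b·Ac: 371/24561·(-3/4) + 201/5458·29/6 = 1/6 ✓
b·c³: (-1889/2729)·(-1/8) + 371/24561·729/8 + 201/5458·343/27 = 47423/24561 ≠ 1/4 ⇒ order 3.
b·(c∘Ac): 371/24561·(-27/8) + 201/5458·203/18 = 23863/65496 ≠ 1/8
b·Ac²: 371/24561·3/8 + 201/5458·241/12 = 12203/16374 ≠ 1/12
b·A²c: 201/5458·(-3/4) = -603/21832 ≠ 1/24

3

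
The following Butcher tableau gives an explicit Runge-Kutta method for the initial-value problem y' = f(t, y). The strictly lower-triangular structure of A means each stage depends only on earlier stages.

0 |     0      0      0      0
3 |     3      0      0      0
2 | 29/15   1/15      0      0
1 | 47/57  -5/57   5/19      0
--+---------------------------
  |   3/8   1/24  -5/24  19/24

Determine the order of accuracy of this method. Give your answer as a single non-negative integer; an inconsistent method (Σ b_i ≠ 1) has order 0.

4

b = (3/8, 1/24, -5/24, 19/24)
c = (0, 3, 2, 1)
Ac = (0, 0, 1/5, 5/19)
Σ b_i: 3/8·1 + 1/24·1 + (-5/24)·1 + 19/24·1 = 1 ✓
b·c: 1/24·3 + (-5/24)·2 + 19/24·1 = 1/2 ✓
b·c²: 1/24·9 + (-5/24)·4 + 19/24·1 = 1/3 ✓
b·Ac: (-5/24)·1/5 + 19/24·5/19 = 1/6 ✓
b·c³: 1/24·27 + (-5/24)·8 + 19/24·1 = 1/4 ✓
b·(c∘Ac): (-5/24)·2/5 + 19/24·5/19 = 1/8 ✓
b·Ac²: (-5/24)·3/5 + 19/24·5/19 = 1/12 ✓
b·A²c: 19/24·1/19 = 1/24 ✓; 4 stages ⇒ order 4.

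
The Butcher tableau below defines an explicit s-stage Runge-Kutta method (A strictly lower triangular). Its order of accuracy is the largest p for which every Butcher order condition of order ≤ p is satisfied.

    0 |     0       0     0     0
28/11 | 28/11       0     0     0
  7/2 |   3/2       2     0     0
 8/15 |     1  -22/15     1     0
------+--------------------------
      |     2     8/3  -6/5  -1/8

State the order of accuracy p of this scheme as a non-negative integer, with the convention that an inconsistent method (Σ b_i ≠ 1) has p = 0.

0

b = (2, 8/3, -6/5, -1/8)
c = (0, 28/11, 7/2, 8/15)
Ac = (0, 0, 56/11, -7/30)
Σ b_i: 2·1 + 8/3·1 + (-6/5)·1 + (-1/8)·1 = 401/120 ≠ 1 ⇒ order 0.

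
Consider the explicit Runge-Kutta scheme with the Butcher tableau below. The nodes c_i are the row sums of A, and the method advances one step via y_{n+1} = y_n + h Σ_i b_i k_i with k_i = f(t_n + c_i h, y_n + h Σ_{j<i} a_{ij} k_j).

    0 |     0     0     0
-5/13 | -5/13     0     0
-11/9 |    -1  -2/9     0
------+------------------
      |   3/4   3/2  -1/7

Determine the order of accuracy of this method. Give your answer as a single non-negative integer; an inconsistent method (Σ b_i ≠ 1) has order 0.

b = (3/4, 3/2, -1/7)
c = (0, -5/13, -11/9)
Ac = (0, 0, 10/117)
Σ b_i: 3/4·1 + 3/2·1 + (-1/7)·1 = 59/28 ≠ 1 ⇒ order 0.

0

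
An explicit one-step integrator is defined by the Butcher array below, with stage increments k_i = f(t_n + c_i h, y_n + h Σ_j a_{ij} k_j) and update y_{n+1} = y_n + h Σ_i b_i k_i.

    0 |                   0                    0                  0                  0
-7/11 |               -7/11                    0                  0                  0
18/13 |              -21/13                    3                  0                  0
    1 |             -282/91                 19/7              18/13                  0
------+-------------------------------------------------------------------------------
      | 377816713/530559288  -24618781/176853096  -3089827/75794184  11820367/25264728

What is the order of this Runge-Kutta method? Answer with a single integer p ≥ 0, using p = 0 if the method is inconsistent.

b = (377816713/530559288, -24618781/176853096, -3089827/75794184, 11820367/25264728)
c = (0, -7/11, 18/13, 1)
Ac = (0, 0, -21/11, 353/1859)
Σ b_i: 377816713/530559288·1 + (-24618781/176853096)·1 + (-3089827/75794184)·1 + 11820367/25264728·1 = 1 ✓
b·c: (-24618781/176853096)·(-7/11) + (-3089827/75794184)·18/13 + 11820367/25264728·1 = 1/2 ✓
b·c²: (-24618781/176853096)·49/121 + (-3089827/75794184)·324/169 + 11820367/25264728·1 = 1/3 ✓
b·Ac: (-3089827/75794184)·(-21/11) + 11820367/25264728·353/1859 = 1/6 ✓
b·c³: (-24618781/176853096)·(-343/1331) + (-3089827/75794184)·5832/2197 + 11820367/25264728·1 = 238158911/602142684 ≠ 1/4 ⇒ order 3.
b·(c∘Ac): (-3089827/75794184)·(-378/143) + 11820367/25264728·353/1859 = 54637433/277912008 ≠ 1/8
b·Ac²: (-3089827/75794184)·147/121 + 11820367/25264728·997873/265837 = 256916710/150535671 ≠ 1/12
b·A²c: 11820367/25264728·(-378/143) = -19094439/15439556 ≠ 1/24

3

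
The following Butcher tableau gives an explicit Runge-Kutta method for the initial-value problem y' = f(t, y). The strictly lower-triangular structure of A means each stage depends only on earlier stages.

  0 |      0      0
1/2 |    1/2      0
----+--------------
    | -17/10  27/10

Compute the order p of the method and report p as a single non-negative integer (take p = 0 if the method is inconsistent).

1

b = (-17/10, 27/10)
c = (0, 1/2)
Σ b_i: (-17/10)·1 + 27/10·1 = 1 ✓
b·c: 27/10·1/2 = 27/20 ≠ 1/2 ⇒ order 1.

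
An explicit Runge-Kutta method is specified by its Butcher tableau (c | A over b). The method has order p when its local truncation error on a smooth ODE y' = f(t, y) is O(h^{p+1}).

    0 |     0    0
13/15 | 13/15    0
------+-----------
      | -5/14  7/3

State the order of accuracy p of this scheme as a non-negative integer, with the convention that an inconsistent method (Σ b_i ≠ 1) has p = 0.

0

b = (-5/14, 7/3)
c = (0, 13/15)
Σ b_i: (-5/14)·1 + 7/3·1 = 83/42 ≠ 1 ⇒ order 0.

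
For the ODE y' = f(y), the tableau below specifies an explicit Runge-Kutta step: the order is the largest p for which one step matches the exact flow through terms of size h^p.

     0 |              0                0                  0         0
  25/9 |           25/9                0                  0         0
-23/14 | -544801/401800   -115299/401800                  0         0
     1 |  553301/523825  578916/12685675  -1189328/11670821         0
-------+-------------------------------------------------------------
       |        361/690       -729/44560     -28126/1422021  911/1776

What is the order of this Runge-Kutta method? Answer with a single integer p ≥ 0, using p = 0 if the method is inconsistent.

4

b = (361/690, -729/44560, -28126/1422021, 911/1776)
c = (0, 25/9, -23/14, 1)
Ac = (0, 0, -12811/16072, 268/911)
Σ b_i: 361/690·1 + (-729/44560)·1 + (-28126/1422021)·1 + 911/1776·1 = 1 ✓
b·c: (-729/44560)·25/9 + (-28126/1422021)·(-23/14) + 911/1776·1 = 1/2 ✓
b·c²: (-729/44560)·625/81 + (-28126/1422021)·529/196 + 911/1776·1 = 1/3 ✓
b·Ac: (-28126/1422021)·(-12811/16072) + 911/1776·268/911 = 1/6 ✓
b·c³: (-729/44560)·15625/729 + (-28126/1422021)·(-12167/2744) + 911/1776·1 = 1/4 ✓
b·(c∘Ac): (-28126/1422021)·294653/225008 + 911/1776·268/911 = 1/8 ✓
b·Ac²: (-28126/1422021)·(-320275/144648) + 911/1776·632/8199 = 1/12 ✓
b·A²c: 911/1776·74/911 = 1/24 ✓; 4 stages ⇒ order 4.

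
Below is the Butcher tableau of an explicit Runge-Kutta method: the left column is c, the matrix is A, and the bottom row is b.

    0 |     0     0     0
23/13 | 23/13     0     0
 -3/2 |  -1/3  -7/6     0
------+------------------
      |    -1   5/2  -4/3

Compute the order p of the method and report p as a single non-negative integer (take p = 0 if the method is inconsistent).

b = (-1, 5/2, -4/3)
c = (0, 23/13, -3/2)
Ac = (0, 0, -161/78)
Σ b_i: (-1)·1 + 5/2·1 + (-4/3)·1 = 1/6 ≠ 1 ⇒ order 0.

0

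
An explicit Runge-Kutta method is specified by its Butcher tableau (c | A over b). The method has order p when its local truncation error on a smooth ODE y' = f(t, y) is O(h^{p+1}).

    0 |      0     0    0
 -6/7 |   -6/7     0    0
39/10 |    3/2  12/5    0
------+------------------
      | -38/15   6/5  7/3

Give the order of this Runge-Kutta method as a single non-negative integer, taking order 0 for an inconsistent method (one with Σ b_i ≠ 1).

b = (-38/15, 6/5, 7/3)
c = (0, -6/7, 39/10)
Ac = (0, 0, -72/35)
Σ b_i: (-38/15)·1 + 6/5·1 + 7/3·1 = 1 ✓
b·c: 6/5·(-6/7) + 7/3·39/10 = 113/14 ≠ 1/2 ⇒ order 1.

1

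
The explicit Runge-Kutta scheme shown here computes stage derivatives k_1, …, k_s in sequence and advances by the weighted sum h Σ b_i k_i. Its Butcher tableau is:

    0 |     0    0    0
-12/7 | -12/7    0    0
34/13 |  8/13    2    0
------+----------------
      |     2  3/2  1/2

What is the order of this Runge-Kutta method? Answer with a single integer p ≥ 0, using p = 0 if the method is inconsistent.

b = (2, 3/2, 1/2)
c = (0, -12/7, 34/13)
Ac = (0, 0, -24/7)
Σ b_i: 2·1 + 3/2·1 + 1/2·1 = 4 ≠ 1 ⇒ order 0.

0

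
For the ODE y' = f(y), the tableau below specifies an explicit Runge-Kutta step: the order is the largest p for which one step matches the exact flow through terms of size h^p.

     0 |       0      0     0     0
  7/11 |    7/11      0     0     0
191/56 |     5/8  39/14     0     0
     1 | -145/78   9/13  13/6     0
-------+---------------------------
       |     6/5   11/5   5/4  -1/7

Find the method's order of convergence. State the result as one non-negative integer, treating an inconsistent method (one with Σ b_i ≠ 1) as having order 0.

0

b = (6/5, 11/5, 5/4, -1/7)
c = (0, 7/11, 191/56, 1)
Ac = (0, 0, 39/22, 376237/48048)
Σ b_i: 6/5·1 + 11/5·1 + 5/4·1 + (-1/7)·1 = 631/140 ≠ 1 ⇒ order 0.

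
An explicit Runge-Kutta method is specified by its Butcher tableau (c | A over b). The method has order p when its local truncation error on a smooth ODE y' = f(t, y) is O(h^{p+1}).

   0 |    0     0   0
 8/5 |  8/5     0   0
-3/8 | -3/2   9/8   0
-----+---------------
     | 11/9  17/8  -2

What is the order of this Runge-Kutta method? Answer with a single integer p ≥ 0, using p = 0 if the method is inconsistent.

0

b = (11/9, 17/8, -2)
c = (0, 8/5, -3/8)
Ac = (0, 0, 9/5)
Σ b_i: 11/9·1 + 17/8·1 + (-2)·1 = 97/72 ≠ 1 ⇒ order 0.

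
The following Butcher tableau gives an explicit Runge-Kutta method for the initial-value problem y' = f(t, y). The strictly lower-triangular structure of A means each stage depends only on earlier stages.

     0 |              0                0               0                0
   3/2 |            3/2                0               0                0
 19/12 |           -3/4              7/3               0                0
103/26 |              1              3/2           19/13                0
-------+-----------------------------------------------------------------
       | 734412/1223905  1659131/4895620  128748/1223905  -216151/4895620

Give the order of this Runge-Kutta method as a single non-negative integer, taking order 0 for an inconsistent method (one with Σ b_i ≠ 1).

b = (734412/1223905, 1659131/4895620, 128748/1223905, -216151/4895620)
c = (0, 3/2, 19/12, 103/26)
Ac = (0, 0, 7/2, 178/39)
Σ b_i: 734412/1223905·1 + 1659131/4895620·1 + 128748/1223905·1 + (-216151/4895620)·1 = 1 ✓
b·c: 1659131/4895620·3/2 + 128748/1223905·19/12 + (-216151/4895620)·103/26 = 1/2 ✓
b·c²: 1659131/4895620·9/4 + 128748/1223905·361/144 + (-216151/4895620)·10609/676 = 1/3 ✓
b·Ac: 128748/1223905·7/2 + (-216151/4895620)·178/39 = 1/6 ✓
b·c³: 1659131/4895620·27/8 + 128748/1223905·6859/1728 + (-216151/4895620)·1092727/17576 = -2711920091/2291150160 ≠ 1/4 ⇒ order 3.
b·(c∘Ac): 128748/1223905·133/24 + (-216151/4895620)·9167/507 = -3162851/14686860 ≠ 1/8
b·Ac²: 128748/1223905·21/4 + (-216151/4895620)·13177/1872 = 170239973/704969280 ≠ 1/12
b·A²c: (-216151/4895620)·133/26 = -2211391/9791240 ≠ 1/24

3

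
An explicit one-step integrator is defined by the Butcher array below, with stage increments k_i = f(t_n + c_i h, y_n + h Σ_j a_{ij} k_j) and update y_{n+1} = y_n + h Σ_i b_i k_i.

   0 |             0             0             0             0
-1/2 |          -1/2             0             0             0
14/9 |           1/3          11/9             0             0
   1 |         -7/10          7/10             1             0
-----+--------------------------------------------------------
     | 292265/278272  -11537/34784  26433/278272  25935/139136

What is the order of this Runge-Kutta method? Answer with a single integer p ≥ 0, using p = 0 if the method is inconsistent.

b = (292265/278272, -11537/34784, 26433/278272, 25935/139136)
c = (0, -1/2, 14/9, 1)
Ac = (0, 0, -11/18, 217/180)
Σ b_i: 292265/278272·1 + (-11537/34784)·1 + 26433/278272·1 + 25935/139136·1 = 1 ✓
b·c: (-11537/34784)·(-1/2) + 26433/278272·14/9 + 25935/139136·1 = 1/2 ✓
b·c²: (-11537/34784)·1/4 + 26433/278272·196/81 + 25935/139136·1 = 1/3 ✓
b·Ac: 26433/278272·(-11/18) + 25935/139136·217/180 = 1/6 ✓
b·c³: (-11537/34784)·(-1/8) + 26433/278272·2744/729 + 25935/139136·1 = 4398365/7513344 ≠ 1/4 ⇒ order 3.
b·(c∘Ac): 26433/278272·(-77/81) + 25935/139136·217/180 = 74809/556544 ≠ 1/8
b·Ac²: 26433/278272·11/36 + 25935/139136·8407/3240 = 1925999/3756672 ≠ 1/12
b·A²c: 25935/139136·(-11/18) = -95095/834816 ≠ 1/24

3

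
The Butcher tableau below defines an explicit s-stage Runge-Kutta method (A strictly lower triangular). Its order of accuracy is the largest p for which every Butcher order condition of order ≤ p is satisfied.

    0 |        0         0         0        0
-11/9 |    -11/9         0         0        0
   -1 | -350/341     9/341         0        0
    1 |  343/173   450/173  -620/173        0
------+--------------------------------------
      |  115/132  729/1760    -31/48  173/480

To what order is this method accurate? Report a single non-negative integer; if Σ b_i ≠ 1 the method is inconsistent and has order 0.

b = (115/132, 729/1760, -31/48, 173/480)
c = (0, -11/9, -1, 1)
Ac = (0, 0, -1/31, 70/173)
Σ b_i: 115/132·1 + 729/1760·1 + (-31/48)·1 + 173/480·1 = 1 ✓
b·c: 729/1760·(-11/9) + (-31/48)·(-1) + 173/480·1 = 1/2 ✓
b·c²: 729/1760·121/81 + (-31/48)·1 + 173/480·1 = 1/3 ✓
b·Ac: (-31/48)·(-1/31) + 173/480·70/173 = 1/6 ✓
b·c³: 729/1760·(-1331/729) + (-31/48)·(-1) + 173/480·1 = 1/4 ✓
b·(c∘Ac): (-31/48)·1/31 + 173/480·70/173 = 1/8 ✓
b·Ac²: (-31/48)·11/279 + 173/480·470/1557 = 1/12 ✓
b·A²c: 173/480·20/173 = 1/24 ✓; 4 stages ⇒ order 4.

4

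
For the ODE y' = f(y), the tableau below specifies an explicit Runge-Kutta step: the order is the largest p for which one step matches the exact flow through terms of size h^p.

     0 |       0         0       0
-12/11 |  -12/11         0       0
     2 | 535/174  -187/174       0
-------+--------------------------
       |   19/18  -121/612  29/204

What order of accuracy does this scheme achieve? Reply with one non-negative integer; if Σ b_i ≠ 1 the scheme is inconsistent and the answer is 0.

b = (19/18, -121/612, 29/204)
c = (0, -12/11, 2)
Ac = (0, 0, 34/29)
Σ b_i: 19/18·1 + (-121/612)·1 + 29/204·1 = 1 ✓
b·c: (-121/612)·(-12/11) + 29/204·2 = 1/2 ✓
b·c²: (-121/612)·144/121 + 29/204·4 = 1/3 ✓
b·Ac: 29/204·34/29 = 1/6 ✓; 3 stages ⇒ order 3.

3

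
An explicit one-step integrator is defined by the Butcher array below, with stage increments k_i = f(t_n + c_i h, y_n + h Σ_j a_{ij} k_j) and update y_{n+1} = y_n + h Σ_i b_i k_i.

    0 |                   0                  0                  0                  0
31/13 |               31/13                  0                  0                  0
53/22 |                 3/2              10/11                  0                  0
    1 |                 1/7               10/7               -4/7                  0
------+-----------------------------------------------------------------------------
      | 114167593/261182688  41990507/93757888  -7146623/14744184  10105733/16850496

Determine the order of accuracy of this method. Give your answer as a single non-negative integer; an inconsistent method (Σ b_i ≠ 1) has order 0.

3

b = (114167593/261182688, 41990507/93757888, -7146623/14744184, 10105733/16850496)
c = (0, 31/13, 53/22, 1)
Ac = (0, 0, 310/143, 2032/1001)
Σ b_i: 114167593/261182688·1 + 41990507/93757888·1 + (-7146623/14744184)·1 + 10105733/16850496·1 = 1 ✓
b·c: 41990507/93757888·31/13 + (-7146623/14744184)·53/22 + 10105733/16850496·1 = 1/2 ✓
b·c²: 41990507/93757888·961/169 + (-7146623/14744184)·2809/484 + 10105733/16850496·1 = 1/3 ✓
b·Ac: (-7146623/14744184)·310/143 + 10105733/16850496·2032/1001 = 1/6 ✓
b·c³: 41990507/93757888·29791/2197 + (-7146623/14744184)·148877/10648 + 10105733/16850496·1 = -83834463/803206976 ≠ 1/4 ⇒ order 3.
b·(c∘Ac): (-7146623/14744184)·8215/1573 + 10105733/16850496·2032/1001 = -83950661/63891464 ≠ 1/8
b·Ac²: (-7146623/14744184)·9610/1859 + 10105733/16850496·688089/143143 = 908978597/2409620928 ≠ 1/12
b·A²c: 10105733/16850496·(-1240/1001) = -142398965/191674392 ≠ 1/24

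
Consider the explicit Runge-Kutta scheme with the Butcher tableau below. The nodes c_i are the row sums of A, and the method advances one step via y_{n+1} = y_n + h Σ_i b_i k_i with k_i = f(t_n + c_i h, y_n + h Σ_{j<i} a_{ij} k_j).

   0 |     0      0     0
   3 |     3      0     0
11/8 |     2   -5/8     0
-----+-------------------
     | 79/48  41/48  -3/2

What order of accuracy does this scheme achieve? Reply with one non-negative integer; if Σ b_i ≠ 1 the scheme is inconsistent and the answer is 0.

b = (79/48, 41/48, -3/2)
c = (0, 3, 11/8)
Ac = (0, 0, -15/8)
Σ b_i: 79/48·1 + 41/48·1 + (-3/2)·1 = 1 ✓
b·c: 41/48·3 + (-3/2)·11/8 = 1/2 ✓
b·c²: 41/48·9 + (-3/2)·121/64 = 621/128 ≠ 1/3 ⇒ order 2.
b·Ac: (-3/2)·(-15/8) = 45/16 ≠ 1/6

2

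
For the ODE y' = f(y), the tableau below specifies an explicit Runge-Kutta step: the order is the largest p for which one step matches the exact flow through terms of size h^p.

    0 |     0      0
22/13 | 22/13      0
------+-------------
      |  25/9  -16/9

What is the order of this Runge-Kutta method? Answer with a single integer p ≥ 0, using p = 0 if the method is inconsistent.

1

b = (25/9, -16/9)
c = (0, 22/13)
Σ b_i: 25/9·1 + (-16/9)·1 = 1 ✓
b·c: (-16/9)·22/13 = -352/117 ≠ 1/2 ⇒ order 1.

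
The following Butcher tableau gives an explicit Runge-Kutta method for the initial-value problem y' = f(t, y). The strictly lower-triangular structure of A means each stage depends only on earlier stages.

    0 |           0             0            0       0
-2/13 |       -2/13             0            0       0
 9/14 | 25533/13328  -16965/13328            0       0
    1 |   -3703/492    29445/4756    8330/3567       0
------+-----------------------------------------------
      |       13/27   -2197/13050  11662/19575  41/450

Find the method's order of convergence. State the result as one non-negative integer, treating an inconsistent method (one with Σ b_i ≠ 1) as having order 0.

b = (13/27, -2197/13050, 11662/19575, 41/450)
c = (0, -2/13, 9/14, 1)
Ac = (0, 0, 1305/6664, 45/82)
Σ b_i: 13/27·1 + (-2197/13050)·1 + 11662/19575·1 + 41/450·1 = 1 ✓
b·c: (-2197/13050)·(-2/13) + 11662/19575·9/14 + 41/450·1 = 1/2 ✓
b·c²: (-2197/13050)·4/169 + 11662/19575·81/196 + 41/450·1 = 1/3 ✓
b·Ac: 11662/19575·1305/6664 + 41/450·45/82 = 1/6 ✓
b·c³: (-2197/13050)·(-8/2197) + 11662/19575·729/2744 + 41/450·1 = 1/4 ✓
b·(c∘Ac): 11662/19575·11745/93296 + 41/450·45/82 = 1/8 ✓
b·Ac²: 11662/19575·(-1305/43316) + 41/450·1185/1066 = 1/12 ✓
b·A²c: 41/450·75/164 = 1/24 ✓; 4 stages ⇒ order 4.

4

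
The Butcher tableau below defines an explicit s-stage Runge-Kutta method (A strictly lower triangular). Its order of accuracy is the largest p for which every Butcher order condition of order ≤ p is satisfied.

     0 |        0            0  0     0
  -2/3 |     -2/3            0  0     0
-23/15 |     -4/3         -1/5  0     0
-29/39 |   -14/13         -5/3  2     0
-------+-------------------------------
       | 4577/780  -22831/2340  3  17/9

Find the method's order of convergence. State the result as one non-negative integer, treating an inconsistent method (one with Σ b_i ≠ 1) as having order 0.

b = (4577/780, -22831/2340, 3, 17/9)
c = (0, -2/3, -23/15, -29/39)
Ac = (0, 0, 2/15, -88/45)
Σ b_i: 4577/780·1 + (-22831/2340)·1 + 3·1 + 17/9·1 = 1 ✓
b·c: (-22831/2340)·(-2/3) + 3·(-23/15) + 17/9·(-29/39) = 1/2 ✓
b·c²: (-22831/2340)·4/9 + 3·529/225 + 17/9·841/1521 = 429079/114075 ≠ 1/3 ⇒ order 2.
b·Ac: 3·2/15 + 17/9·(-88/45) = -1334/405 ≠ 1/6

2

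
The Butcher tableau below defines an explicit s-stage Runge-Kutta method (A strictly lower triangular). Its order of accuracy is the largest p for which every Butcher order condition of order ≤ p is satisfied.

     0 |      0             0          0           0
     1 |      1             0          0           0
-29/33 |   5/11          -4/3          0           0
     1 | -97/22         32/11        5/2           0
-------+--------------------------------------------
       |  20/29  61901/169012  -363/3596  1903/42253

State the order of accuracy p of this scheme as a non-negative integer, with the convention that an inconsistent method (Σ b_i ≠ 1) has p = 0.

3

b = (20/29, 61901/169012, -363/3596, 1903/42253)
c = (0, 1, -29/33, 1)
Ac = (0, 0, -4/3, 47/66)
Σ b_i: 20/29·1 + 61901/169012·1 + (-363/3596)·1 + 1903/42253·1 = 1 ✓
b·c: 61901/169012·1 + (-363/3596)·(-29/33) + 1903/42253·1 = 1/2 ✓
b·c²: 61901/169012·1 + (-363/3596)·841/1089 + 1903/42253·1 = 1/3 ✓
b·Ac: (-363/3596)·(-4/3) + 1903/42253·47/66 = 1/6 ✓
b·c³: 61901/169012·1 + (-363/3596)·(-24389/35937) + 1903/42253·1 = 95/198 ≠ 1/4 ⇒ order 3.
b·(c∘Ac): (-363/3596)·116/99 + 1903/42253·47/66 = -5/58 ≠ 1/8
b·Ac²: (-363/3596)·(-4/3) + 1903/42253·10541/2178 = 3281/9306 ≠ 1/12
b·A²c: 1903/42253·(-10/3) = -19030/126759 ≠ 1/24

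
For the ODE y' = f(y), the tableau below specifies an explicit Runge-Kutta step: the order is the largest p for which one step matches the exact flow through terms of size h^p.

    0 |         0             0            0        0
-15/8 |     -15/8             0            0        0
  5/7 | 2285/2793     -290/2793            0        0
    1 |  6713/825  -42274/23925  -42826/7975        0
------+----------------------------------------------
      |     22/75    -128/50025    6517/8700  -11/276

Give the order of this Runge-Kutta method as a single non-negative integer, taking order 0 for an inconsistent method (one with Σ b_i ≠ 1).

4

b = (22/75, -128/50025, 6517/8700, -11/276)
c = (0, -15/8, 5/7, 1)
Ac = (0, 0, 725/3724, -23/44)
Σ b_i: 22/75·1 + (-128/50025)·1 + 6517/8700·1 + (-11/276)·1 = 1 ✓
b·c: (-128/50025)·(-15/8) + 6517/8700·5/7 + (-11/276)·1 = 1/2 ✓
b·c²: (-128/50025)·225/64 + 6517/8700·25/49 + (-11/276)·1 = 1/3 ✓
b·Ac: 6517/8700·725/3724 + (-11/276)·(-23/44) = 1/6 ✓
b·c³: (-128/50025)·(-3375/512) + 6517/8700·125/343 + (-11/276)·1 = 1/4 ✓
b·(c∘Ac): 6517/8700·3625/26068 + (-11/276)·(-23/44) = 1/8 ✓
b·Ac²: 6517/8700·(-10875/29792) + (-11/276)·(-3151/352) = 1/12 ✓
b·A²c: (-11/276)·(-23/22) = 1/24 ✓; 4 stages ⇒ order 4.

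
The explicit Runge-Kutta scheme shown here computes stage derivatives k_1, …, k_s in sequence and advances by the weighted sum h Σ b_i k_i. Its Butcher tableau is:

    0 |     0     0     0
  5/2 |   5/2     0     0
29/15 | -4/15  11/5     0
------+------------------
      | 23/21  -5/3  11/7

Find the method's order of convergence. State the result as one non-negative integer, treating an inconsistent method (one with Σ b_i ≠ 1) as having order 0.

1

b = (23/21, -5/3, 11/7)
c = (0, 5/2, 29/15)
Ac = (0, 0, 11/2)
Σ b_i: 23/21·1 + (-5/3)·1 + 11/7·1 = 1 ✓
b·c: (-5/3)·5/2 + 11/7·29/15 = -79/70 ≠ 1/2 ⇒ order 1.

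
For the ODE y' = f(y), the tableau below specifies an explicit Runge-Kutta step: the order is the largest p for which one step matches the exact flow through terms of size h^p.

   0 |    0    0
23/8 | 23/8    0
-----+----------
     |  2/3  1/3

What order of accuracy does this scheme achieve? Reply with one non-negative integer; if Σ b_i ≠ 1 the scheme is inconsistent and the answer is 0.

1

b = (2/3, 1/3)
c = (0, 23/8)
Σ b_i: 2/3·1 + 1/3·1 = 1 ✓
b·c: 1/3·23/8 = 23/24 ≠ 1/2 ⇒ order 1.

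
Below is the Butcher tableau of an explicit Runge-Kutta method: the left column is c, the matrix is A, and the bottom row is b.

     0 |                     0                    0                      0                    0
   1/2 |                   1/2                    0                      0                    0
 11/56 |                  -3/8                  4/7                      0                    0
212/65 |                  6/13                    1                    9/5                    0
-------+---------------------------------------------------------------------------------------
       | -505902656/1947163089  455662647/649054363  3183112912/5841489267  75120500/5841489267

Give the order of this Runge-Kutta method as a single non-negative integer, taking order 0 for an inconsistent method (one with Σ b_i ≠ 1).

b = (-505902656/1947163089, 455662647/649054363, 3183112912/5841489267, 75120500/5841489267)
c = (0, 1/2, 11/56, 212/65)
Ac = (0, 0, 2/7, 239/280)
Σ b_i: (-505902656/1947163089)·1 + 455662647/649054363·1 + 3183112912/5841489267·1 + 75120500/5841489267·1 = 1 ✓
b·c: 455662647/649054363·1/2 + 3183112912/5841489267·11/56 + 75120500/5841489267·212/65 = 1/2 ✓
b·c²: 455662647/649054363·1/4 + 3183112912/5841489267·121/3136 + 75120500/5841489267·44944/4225 = 1/3 ✓
b·Ac: 3183112912/5841489267·2/7 + 75120500/5841489267·239/280 = 1/6 ✓
b·c³: 455662647/649054363·1/8 + 3183112912/5841489267·1331/175616 + 75120500/5841489267·9528128/274625 = 3050858603461/5670138915168 ≠ 1/4 ⇒ order 3.
b·(c∘Ac): 3183112912/5841489267·11/196 + 75120500/5841489267·12667/4550 = 129258754/1947163089 ≠ 1/8
b·Ac²: 3183112912/5841489267·1/7 + 75120500/5841489267·5009/15680 = 17872503589/218082265968 ≠ 1/12
b·A²c: 75120500/5841489267·18/35 = 4292600/649054363 ≠ 1/24

3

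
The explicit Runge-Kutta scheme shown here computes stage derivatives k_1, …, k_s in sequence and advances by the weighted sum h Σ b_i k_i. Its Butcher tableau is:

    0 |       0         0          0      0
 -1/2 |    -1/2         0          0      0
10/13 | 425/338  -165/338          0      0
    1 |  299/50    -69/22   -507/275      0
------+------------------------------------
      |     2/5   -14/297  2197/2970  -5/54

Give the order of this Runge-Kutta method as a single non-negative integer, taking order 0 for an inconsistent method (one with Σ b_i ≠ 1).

b = (2/5, -14/297, 2197/2970, -5/54)
c = (0, -1/2, 10/13, 1)
Ac = (0, 0, 165/676, 3/20)
Σ b_i: 2/5·1 + (-14/297)·1 + 2197/2970·1 + (-5/54)·1 = 1 ✓
b·c: (-14/297)·(-1/2) + 2197/2970·10/13 + (-5/54)·1 = 1/2 ✓
b·c²: (-14/297)·1/4 + 2197/2970·100/169 + (-5/54)·1 = 1/3 ✓
b·Ac: 2197/2970·165/676 + (-5/54)·3/20 = 1/6 ✓
b·c³: (-14/297)·(-1/8) + 2197/2970·1000/2197 + (-5/54)·1 = 1/4 ✓
b·(c∘Ac): 2197/2970·825/4394 + (-5/54)·3/20 = 1/8 ✓
b·Ac²: 2197/2970·(-165/1352) + (-5/54)·(-15/8) = 1/12 ✓
b·A²c: (-5/54)·(-9/20) = 1/24 ✓; 4 stages ⇒ order 4.

4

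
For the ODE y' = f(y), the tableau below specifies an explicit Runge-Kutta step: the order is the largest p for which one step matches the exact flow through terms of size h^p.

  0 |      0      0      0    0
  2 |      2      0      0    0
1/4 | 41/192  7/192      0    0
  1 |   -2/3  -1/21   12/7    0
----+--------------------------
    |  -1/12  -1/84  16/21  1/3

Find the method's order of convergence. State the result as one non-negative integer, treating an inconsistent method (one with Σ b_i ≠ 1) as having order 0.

b = (-1/12, -1/84, 16/21, 1/3)
c = (0, 2, 1/4, 1)
Ac = (0, 0, 7/96, 1/3)
Σ b_i: (-1/12)·1 + (-1/84)·1 + 16/21·1 + 1/3·1 = 1 ✓
b·c: (-1/84)·2 + 16/21·1/4 + 1/3·1 = 1/2 ✓
b·c²: (-1/84)·4 + 16/21·1/16 + 1/3·1 = 1/3 ✓
b·Ac: 16/21·7/96 + 1/3·1/3 = 1/6 ✓
b·c³: (-1/84)·8 + 16/21·1/64 + 1/3·1 = 1/4 ✓
b·(c∘Ac): 16/21·7/384 + 1/3·1/3 = 1/8 ✓
b·Ac²: 16/21·7/48 + 1/3·(-1/12) = 1/12 ✓
b·A²c: 1/3·1/8 = 1/24 ✓; 4 stages ⇒ order 4.

4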